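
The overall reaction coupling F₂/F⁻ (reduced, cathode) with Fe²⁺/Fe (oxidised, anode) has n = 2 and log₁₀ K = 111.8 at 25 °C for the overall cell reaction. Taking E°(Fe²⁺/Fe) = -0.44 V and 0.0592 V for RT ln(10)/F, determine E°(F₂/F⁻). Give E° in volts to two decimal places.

+2.87 V

E°cell = (0.0592/n)·log K = (0.0592/2)(111.8) = +3.309 V.
Since F₂/F⁻ is the cathode and Fe²⁺/Fe the anode, E°cell = E°(F₂/F⁻) − E°(Fe²⁺/Fe).
So E°(F₂/F⁻) = E°cell + E°(Fe²⁺/Fe) = +3.309 + (-0.44) = +2.87 V.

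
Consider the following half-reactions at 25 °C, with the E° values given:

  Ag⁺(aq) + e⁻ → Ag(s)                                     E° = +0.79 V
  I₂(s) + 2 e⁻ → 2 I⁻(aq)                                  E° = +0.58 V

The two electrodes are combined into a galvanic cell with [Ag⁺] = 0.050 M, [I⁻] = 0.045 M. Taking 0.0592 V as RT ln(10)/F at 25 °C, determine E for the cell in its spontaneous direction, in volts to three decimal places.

+0.053 V

Ag⁺/Ag is the cathode (higher E°), I₂/I⁻ the anode: E°cell = +0.79 − (+0.58) = +0.21 V, n = 2.
Overall: 2 Ag⁺(aq) + 2 I⁻(aq) → 2 Ag(s) + I₂(s)
Q = 1 / ([Ag⁺]^2·[I⁻]^2); log Q = 5.296.
E = E° − (0.0592/n) log Q = +0.21 − (0.0592/2)(5.296) = +0.053 V.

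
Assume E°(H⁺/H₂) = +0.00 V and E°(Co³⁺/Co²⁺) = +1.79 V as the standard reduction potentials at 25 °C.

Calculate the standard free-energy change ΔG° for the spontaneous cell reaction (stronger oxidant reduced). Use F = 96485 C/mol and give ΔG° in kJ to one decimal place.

-345.4 kJ

Co³⁺/Co²⁺ (E° = +1.79 V) is the cathode; H⁺/H₂ (E° = +0.00 V) is the anode, so E°cell = +1.79 V.
Balancing electrons gives n = 2 (lcm of 1 and 2).
ΔG° = −nFE° = −(2)(96485)(+1.79) = -345,416 J = -345.4 kJ.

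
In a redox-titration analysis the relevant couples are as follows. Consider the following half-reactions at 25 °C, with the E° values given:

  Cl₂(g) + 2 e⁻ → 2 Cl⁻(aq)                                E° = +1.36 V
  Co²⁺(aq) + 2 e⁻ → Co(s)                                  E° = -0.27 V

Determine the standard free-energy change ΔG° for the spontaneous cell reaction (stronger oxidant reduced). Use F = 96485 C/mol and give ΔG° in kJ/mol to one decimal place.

Cl₂/Cl⁻ (E° = +1.36 V) is the cathode; Co²⁺/Co (E° = -0.27 V) is the anode, so E°cell = +1.63 V.
Balancing electrons gives n = 2 (lcm of 2 and 2).
ΔG° = −nFE° = −(2)(96485)(+1.63) = -314,541 J = -314.5 kJ/mol.

-314.5 kJ/mol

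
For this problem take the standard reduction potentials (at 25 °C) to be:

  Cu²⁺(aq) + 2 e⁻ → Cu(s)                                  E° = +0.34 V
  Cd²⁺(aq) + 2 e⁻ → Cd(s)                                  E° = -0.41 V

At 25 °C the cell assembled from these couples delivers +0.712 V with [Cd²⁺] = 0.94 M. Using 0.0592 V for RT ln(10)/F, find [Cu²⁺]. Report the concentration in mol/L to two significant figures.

0.049 M

Cu²⁺/Cu is the cathode, Cd²⁺/Cd the anode: E°cell = +0.75 V, n = 2.
Overall reaction: Cu²⁺(aq) + Cd(s) → Cu(s) + Cd²⁺(aq); Q = [Cd²⁺]^1/[Cu²⁺]^1.
From E = E° − (0.0592/n) log Q: log Q = (E° − E)·n/0.0592 = (+0.75 − (+0.712))·2/0.0592 = 1.2838.
So 1·log[Cu²⁺] = 1·log(0.94) − log Q = -0.0269 − (1.2838) = -1.3107; [Cu²⁺] = 10^(-1.3107) ≈ 0.049 M.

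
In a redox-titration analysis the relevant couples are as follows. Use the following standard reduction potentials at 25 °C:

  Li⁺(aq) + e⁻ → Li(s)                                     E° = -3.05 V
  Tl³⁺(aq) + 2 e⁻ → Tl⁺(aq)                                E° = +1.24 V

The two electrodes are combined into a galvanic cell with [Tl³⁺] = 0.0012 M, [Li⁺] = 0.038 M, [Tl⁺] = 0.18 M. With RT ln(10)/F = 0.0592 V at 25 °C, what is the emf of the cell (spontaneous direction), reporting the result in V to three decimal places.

+4.310 V

Tl³⁺/Tl⁺ is the cathode (higher E°), Li⁺/Li the anode: E°cell = +1.24 − (-3.05) = +4.29 V, n = 2.
Overall: Tl³⁺(aq) + 2 Li(s) → Tl⁺(aq) + 2 Li⁺(aq)
Q = [Tl⁺]·[Li⁺]^2 / ([Tl³⁺]); log Q = -0.664.
E = E° − (0.0592/n) log Q = +4.29 − (0.0592/2)(-0.664) = +4.310 V.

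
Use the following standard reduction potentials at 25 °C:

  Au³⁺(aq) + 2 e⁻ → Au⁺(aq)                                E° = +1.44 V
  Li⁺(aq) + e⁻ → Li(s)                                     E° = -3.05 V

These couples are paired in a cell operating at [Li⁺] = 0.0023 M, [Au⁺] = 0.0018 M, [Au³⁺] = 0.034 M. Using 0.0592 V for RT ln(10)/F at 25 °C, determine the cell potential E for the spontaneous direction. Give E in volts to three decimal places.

Au³⁺/Au⁺ is the cathode (higher E°), Li⁺/Li the anode: E°cell = +1.44 − (-3.05) = +4.49 V, n = 2.
Overall: Au³⁺(aq) + 2 Li(s) → Au⁺(aq) + 2 Li⁺(aq)
Q = [Au⁺]·[Li⁺]^2 / ([Au³⁺]); log Q = -6.553.
E = E° − (0.0592/n) log Q = +4.49 − (0.0592/2)(-6.553) = +4.684 V.

+4.684 V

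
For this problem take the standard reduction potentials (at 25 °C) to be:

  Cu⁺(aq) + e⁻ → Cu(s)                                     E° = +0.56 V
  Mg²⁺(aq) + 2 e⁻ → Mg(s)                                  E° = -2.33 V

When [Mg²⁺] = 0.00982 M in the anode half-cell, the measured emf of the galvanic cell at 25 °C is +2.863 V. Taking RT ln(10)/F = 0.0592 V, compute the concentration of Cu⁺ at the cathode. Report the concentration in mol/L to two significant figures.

0.035 M

Cu⁺/Cu is the cathode, Mg²⁺/Mg the anode: E°cell = +2.89 V, n = 2.
Overall reaction: 2 Cu⁺(aq) + Mg(s) → 2 Cu(s) + Mg²⁺(aq); Q = [Mg²⁺]^1/[Cu⁺]^2.
From E = E° − (0.0592/n) log Q: log Q = (E° − E)·n/0.0592 = (+2.89 − (+2.863))·2/0.0592 = 0.9122.
So 2·log[Cu⁺] = 1·log(0.00982) − log Q = -2.0079 − (0.9122) = -2.9201; log[Cu⁺] = -2.9201 / 2 = -1.4601; [Cu⁺] = 10^(-1.4601) ≈ 0.035 M.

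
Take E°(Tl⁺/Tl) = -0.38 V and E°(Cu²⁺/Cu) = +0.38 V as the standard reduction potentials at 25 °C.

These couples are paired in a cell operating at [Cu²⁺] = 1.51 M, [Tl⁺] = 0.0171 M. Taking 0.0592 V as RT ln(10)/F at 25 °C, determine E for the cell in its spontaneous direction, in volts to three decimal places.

Cu²⁺/Cu is the cathode (higher E°), Tl⁺/Tl the anode: E°cell = +0.38 − (-0.38) = +0.76 V, n = 2.
Overall: Cu²⁺(aq) + 2 Tl(s) → Cu(s) + 2 Tl⁺(aq)
Q = [Tl⁺]^2 / ([Cu²⁺]); log Q = -3.713.
E = E° − (0.0592/n) log Q = +0.76 − (0.0592/2)(-3.713) = +0.870 V.

+0.870 V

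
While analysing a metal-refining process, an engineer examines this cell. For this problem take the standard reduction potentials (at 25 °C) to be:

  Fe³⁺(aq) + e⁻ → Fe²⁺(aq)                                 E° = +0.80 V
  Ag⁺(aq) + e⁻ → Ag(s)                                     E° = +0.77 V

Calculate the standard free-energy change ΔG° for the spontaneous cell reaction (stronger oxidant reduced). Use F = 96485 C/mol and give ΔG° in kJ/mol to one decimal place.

-2.9 kJ/mol

Fe³⁺/Fe²⁺ (E° = +0.80 V) is the cathode; Ag⁺/Ag (E° = +0.77 V) is the anode, so E°cell = +0.03 V.
Balancing electrons gives n = 1 (lcm of 1 and 1).
ΔG° = −nFE° = −(1)(96485)(+0.03) = -2,895 J = -2.9 kJ/mol.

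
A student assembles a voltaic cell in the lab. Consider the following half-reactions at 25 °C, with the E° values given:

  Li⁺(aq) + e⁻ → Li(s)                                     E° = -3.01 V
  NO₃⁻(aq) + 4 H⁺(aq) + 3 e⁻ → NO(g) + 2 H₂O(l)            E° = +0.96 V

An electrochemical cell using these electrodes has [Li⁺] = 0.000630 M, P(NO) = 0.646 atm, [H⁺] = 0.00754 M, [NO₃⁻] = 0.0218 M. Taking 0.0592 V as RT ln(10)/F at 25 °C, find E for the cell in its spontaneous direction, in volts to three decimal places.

+3.963 V

NO₃⁻/NO is the cathode (higher E°), Li⁺/Li the anode: E°cell = +0.96 − (-3.01) = +3.97 V, n = 3.
Overall: NO₃⁻(aq) + 4 H⁺(aq) + 3 Li(s) → NO(g) + 2 H₂O(l) + 3 Li⁺(aq)
Q = P(NO)·[Li⁺]^3 / ([NO₃⁻]·[H⁺]^4); log Q = 0.360.
E = E° − (0.0592/n) log Q = +3.97 − (0.0592/3)(0.360) = +3.963 V.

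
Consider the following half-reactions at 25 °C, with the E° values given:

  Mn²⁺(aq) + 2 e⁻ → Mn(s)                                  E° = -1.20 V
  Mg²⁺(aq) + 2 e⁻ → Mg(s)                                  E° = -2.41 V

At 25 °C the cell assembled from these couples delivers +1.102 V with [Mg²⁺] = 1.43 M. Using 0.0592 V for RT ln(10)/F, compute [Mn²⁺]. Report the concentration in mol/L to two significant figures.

Mn²⁺/Mn is the cathode, Mg²⁺/Mg the anode: E°cell = +1.21 V, n = 2.
Overall reaction: Mn²⁺(aq) + Mg(s) → Mn(s) + Mg²⁺(aq); Q = [Mg²⁺]^1/[Mn²⁺]^1.
From E = E° − (0.0592/n) log Q: log Q = (E° − E)·n/0.0592 = (+1.21 − (+1.102))·2/0.0592 = 3.6486.
So 1·log[Mn²⁺] = 1·log(1.43) − log Q = 0.1553 − (3.6486) = -3.4933; [Mn²⁺] = 10^(-3.4933) ≈ 0.00032 M.

0.00032 M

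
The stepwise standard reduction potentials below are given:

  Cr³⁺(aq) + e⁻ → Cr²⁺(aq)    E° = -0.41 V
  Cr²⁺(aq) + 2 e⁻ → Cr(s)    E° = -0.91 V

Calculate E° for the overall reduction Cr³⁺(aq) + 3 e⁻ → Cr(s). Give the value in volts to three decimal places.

Adding the free-energy changes (−nFE°) of the two steps gives −n₃FE°₃ = −n₁FE°₁ − n₂FE°₂.
E°₃ = (1×-0.41 + 2×-0.91) / 3 = (-2.230) / 3 = -0.743 V.

-0.743 V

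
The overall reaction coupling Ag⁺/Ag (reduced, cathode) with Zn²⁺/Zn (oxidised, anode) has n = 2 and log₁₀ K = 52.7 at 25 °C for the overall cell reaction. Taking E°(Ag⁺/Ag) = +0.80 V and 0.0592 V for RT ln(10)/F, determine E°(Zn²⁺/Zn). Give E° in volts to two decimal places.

E°cell = (0.0592/n)·log K = (0.0592/2)(52.7) = +1.560 V.
Since Ag⁺/Ag is the cathode and Zn²⁺/Zn the anode, E°cell = E°(Ag⁺/Ag) − E°(Zn²⁺/Zn).
So E°(Zn²⁺/Zn) = E°(Ag⁺/Ag) − E°cell = (+0.80) − (+1.560) = -0.76 V.

-0.76 V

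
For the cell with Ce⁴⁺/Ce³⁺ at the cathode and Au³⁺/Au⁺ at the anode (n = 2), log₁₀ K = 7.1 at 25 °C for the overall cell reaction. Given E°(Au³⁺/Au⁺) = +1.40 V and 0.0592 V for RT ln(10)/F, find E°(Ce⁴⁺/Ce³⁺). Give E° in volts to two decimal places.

E°cell = (0.0592/n)·log K = (0.0592/2)(7.1) = +0.210 V.
Since Ce⁴⁺/Ce³⁺ is the cathode and Au³⁺/Au⁺ the anode, E°cell = E°(Ce⁴⁺/Ce³⁺) − E°(Au³⁺/Au⁺).
So E°(Ce⁴⁺/Ce³⁺) = E°cell + E°(Au³⁺/Au⁺) = +0.210 + (+1.40) = +1.61 V.

+1.61 V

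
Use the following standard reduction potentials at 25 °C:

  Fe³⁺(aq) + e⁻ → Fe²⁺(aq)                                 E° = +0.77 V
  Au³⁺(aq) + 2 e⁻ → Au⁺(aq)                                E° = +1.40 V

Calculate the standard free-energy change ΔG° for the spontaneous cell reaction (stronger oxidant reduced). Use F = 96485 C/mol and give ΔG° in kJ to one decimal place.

-121.6 kJ

Au³⁺/Au⁺ (E° = +1.40 V) is the cathode; Fe³⁺/Fe²⁺ (E° = +0.77 V) is the anode, so E°cell = +0.63 V.
Balancing electrons gives n = 2 (lcm of 2 and 1).
ΔG° = −nFE° = −(2)(96485)(+0.63) = -121,571 J = -121.6 kJ.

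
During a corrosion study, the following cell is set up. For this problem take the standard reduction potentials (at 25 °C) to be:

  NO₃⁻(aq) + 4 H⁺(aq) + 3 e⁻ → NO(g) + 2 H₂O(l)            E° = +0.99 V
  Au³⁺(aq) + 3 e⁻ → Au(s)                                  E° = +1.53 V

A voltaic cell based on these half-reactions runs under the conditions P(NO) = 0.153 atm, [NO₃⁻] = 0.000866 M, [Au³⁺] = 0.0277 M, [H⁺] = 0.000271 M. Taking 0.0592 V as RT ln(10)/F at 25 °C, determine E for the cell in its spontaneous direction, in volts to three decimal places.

Au³⁺/Au is the cathode (higher E°), NO₃⁻/NO the anode: E°cell = +1.53 − (+0.99) = +0.54 V, n = 3.
Overall: Au³⁺(aq) + NO(g) + 2 H₂O(l) → Au(s) + NO₃⁻(aq) + 4 H⁺(aq)
Q = [NO₃⁻]·[H⁺]^4 / ([Au³⁺]·P(NO)); log Q = -14.958.
E = E° − (0.0592/n) log Q = +0.54 − (0.0592/3)(-14.958) = +0.835 V.

+0.835 V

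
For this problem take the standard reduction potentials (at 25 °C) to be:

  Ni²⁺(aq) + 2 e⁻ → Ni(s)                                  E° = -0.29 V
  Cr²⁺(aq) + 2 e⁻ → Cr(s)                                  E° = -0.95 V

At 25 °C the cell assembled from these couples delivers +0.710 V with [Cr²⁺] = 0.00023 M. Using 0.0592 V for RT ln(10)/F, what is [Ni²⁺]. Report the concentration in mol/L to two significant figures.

0.011 M

Ni²⁺/Ni is the cathode, Cr²⁺/Cr the anode: E°cell = +0.66 V, n = 2.
Overall reaction: Ni²⁺(aq) + Cr(s) → Ni(s) + Cr²⁺(aq); Q = [Cr²⁺]^1/[Ni²⁺]^1.
From E = E° − (0.0592/n) log Q: log Q = (E° − E)·n/0.0592 = (+0.66 − (+0.710))·2/0.0592 = -1.6892.
So 1·log[Ni²⁺] = 1·log(0.00023) − log Q = -3.6383 − (-1.6892) = -1.9491; [Ni²⁺] = 10^(-1.9491) ≈ 0.011 M.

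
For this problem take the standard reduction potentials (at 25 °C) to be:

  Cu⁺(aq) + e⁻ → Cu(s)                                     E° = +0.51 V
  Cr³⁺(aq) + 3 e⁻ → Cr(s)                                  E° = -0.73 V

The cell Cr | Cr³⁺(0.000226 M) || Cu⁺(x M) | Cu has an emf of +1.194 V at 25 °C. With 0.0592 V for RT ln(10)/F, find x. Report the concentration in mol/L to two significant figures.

0.010 M

Cu⁺/Cu is the cathode, Cr³⁺/Cr the anode: E°cell = +1.24 V, n = 3.
Overall reaction: 3 Cu⁺(aq) + Cr(s) → 3 Cu(s) + Cr³⁺(aq); Q = [Cr³⁺]^1/[Cu⁺]^3.
From E = E° − (0.0592/n) log Q: log Q = (E° − E)·n/0.0592 = (+1.24 − (+1.194))·3/0.0592 = 2.3311.
So 3·log[Cu⁺] = 1·log(0.000226) − log Q = -3.6459 − (2.3311) = -5.9770; log[Cu⁺] = -5.9770 / 3 = -1.9923; [Cu⁺] = 10^(-1.9923) ≈ 0.010 M.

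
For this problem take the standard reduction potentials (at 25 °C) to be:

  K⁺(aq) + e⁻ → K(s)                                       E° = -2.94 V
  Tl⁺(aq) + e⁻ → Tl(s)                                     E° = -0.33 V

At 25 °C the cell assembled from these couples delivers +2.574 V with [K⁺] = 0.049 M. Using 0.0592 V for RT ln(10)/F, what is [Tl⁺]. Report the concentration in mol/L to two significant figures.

0.012 M

Tl⁺/Tl is the cathode, K⁺/K the anode: E°cell = +2.61 V, n = 1.
Overall reaction: Tl⁺(aq) + K(s) → Tl(s) + K⁺(aq); Q = [K⁺]^1/[Tl⁺]^1.
From E = E° − (0.0592/n) log Q: log Q = (E° − E)·n/0.0592 = (+2.61 − (+2.574))·1/0.0592 = 0.6081.
So 1·log[Tl⁺] = 1·log(0.049) − log Q = -1.3098 − (0.6081) = -1.9179; [Tl⁺] = 10^(-1.9179) ≈ 0.012 M.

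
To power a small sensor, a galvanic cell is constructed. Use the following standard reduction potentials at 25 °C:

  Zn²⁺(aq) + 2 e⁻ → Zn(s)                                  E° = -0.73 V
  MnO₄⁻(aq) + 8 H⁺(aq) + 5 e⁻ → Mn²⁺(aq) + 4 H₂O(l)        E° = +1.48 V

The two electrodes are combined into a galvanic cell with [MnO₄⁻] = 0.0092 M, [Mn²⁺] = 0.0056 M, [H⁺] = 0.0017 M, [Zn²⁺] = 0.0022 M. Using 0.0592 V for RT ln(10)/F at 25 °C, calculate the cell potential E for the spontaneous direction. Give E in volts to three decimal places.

MnO₄⁻/Mn²⁺ is the cathode (higher E°), Zn²⁺/Zn the anode: E°cell = +1.48 − (-0.73) = +2.21 V, n = 10.
Overall: 2 MnO₄⁻(aq) + 16 H⁺(aq) + 5 Zn(s) → 2 Mn²⁺(aq) + 8 H₂O(l) + 5 Zn²⁺(aq)
Q = [Mn²⁺]^2·[Zn²⁺]^5 / ([MnO₄⁻]^2·[H⁺]^16); log Q = 30.594.
E = E° − (0.0592/n) log Q = +2.21 − (0.0592/10)(30.594) = +2.029 V.

+2.029 V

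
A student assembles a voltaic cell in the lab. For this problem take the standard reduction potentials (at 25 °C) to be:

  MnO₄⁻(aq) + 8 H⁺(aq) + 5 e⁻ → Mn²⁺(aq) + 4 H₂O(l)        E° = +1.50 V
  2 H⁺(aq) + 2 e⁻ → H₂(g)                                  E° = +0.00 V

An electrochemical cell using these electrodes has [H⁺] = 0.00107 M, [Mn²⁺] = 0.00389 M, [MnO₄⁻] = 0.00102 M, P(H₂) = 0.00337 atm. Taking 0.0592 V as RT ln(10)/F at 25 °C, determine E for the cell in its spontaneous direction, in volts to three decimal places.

MnO₄⁻/Mn²⁺ is the cathode (higher E°), H⁺/H₂ the anode: E°cell = +1.50 − (+0.00) = +1.50 V, n = 10.
Overall: 2 MnO₄⁻(aq) + 6 H⁺(aq) + 5 H₂(g) → 2 Mn²⁺(aq) + 8 H₂O(l)
Q = [Mn²⁺]^2 / ([MnO₄⁻]^2·[H⁺]^6·P(H₂)^5); log Q = 31.348.
E = E° − (0.0592/n) log Q = +1.50 − (0.0592/10)(31.348) = +1.314 V.

+1.314 V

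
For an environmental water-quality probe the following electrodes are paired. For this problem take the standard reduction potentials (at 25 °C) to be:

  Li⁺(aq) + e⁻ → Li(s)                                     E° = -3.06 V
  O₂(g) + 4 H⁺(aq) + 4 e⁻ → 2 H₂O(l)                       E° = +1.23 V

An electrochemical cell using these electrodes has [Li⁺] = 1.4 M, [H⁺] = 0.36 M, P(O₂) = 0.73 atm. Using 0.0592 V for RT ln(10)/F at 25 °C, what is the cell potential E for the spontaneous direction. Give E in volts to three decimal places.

O₂/H₂O is the cathode (higher E°), Li⁺/Li the anode: E°cell = +1.23 − (-3.06) = +4.29 V, n = 4.
Overall: O₂(g) + 4 H⁺(aq) + 4 Li(s) → 2 H₂O(l) + 4 Li⁺(aq)
Q = [Li⁺]^4 / (P(O₂)·[H⁺]^4); log Q = 2.496.
E = E° − (0.0592/n) log Q = +4.29 − (0.0592/4)(2.496) = +4.253 V.

+4.253 V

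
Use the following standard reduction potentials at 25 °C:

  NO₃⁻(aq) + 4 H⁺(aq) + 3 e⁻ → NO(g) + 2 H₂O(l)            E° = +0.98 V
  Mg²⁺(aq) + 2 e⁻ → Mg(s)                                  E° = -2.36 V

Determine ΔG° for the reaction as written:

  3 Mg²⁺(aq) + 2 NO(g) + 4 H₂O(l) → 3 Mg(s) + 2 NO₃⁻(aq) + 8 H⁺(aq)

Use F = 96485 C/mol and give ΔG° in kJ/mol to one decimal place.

As written, Mg²⁺/Mg is reduced (cathode) and NO₃⁻/NO is oxidised (anode), so E°cell = (-2.36) − (+0.98) = -3.34 V.
Balancing electrons gives n = 6.
ΔG° = −nFE° = −(6)(96485)(-3.34) = 1,933,559 J = +1933.6 kJ/mol.

+1933.6 kJ/mol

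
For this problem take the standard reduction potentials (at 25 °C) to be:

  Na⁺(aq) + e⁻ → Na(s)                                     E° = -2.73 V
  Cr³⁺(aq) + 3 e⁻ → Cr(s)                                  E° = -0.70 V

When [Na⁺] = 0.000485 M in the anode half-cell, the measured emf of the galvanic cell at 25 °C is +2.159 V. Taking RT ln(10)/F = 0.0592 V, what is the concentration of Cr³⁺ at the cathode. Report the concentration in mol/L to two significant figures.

Cr³⁺/Cr is the cathode, Na⁺/Na the anode: E°cell = +2.03 V, n = 3.
Overall reaction: Cr³⁺(aq) + 3 Na(s) → Cr(s) + 3 Na⁺(aq); Q = [Na⁺]^3/[Cr³⁺]^1.
From E = E° − (0.0592/n) log Q: log Q = (E° − E)·n/0.0592 = (+2.03 − (+2.159))·3/0.0592 = -6.5372.
So 1·log[Cr³⁺] = 3·log(0.000485) − log Q = -9.9428 − (-6.5372) = -3.4056; [Cr³⁺] = 10^(-3.4056) ≈ 0.00039 M.

0.00039 M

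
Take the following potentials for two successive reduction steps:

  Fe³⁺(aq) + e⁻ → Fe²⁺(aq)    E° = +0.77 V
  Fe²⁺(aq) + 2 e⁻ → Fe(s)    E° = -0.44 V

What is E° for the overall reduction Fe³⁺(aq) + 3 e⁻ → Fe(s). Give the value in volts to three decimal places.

Standard free energies of sequential steps add: ΔG°₃ = ΔG°₁ + ΔG°₂, so n₃E°₃ = n₁E°₁ + n₂E°₂.
E°₃ = (1×+0.77 + 2×-0.44) / 3 = (-0.110) / 3 = -0.037 V.
Simply averaging or adding the two E° values would be wrong; the electron-weighted sum is required.

-0.037 V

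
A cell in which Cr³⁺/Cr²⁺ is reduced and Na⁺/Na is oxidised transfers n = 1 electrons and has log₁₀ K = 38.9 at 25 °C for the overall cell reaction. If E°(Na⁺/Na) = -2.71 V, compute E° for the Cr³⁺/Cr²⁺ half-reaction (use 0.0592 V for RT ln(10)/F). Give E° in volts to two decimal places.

-0.41 V

E°cell = (0.0592/n)·log K = (0.0592/1)(38.9) = +2.303 V.
Since Cr³⁺/Cr²⁺ is the cathode and Na⁺/Na the anode, E°cell = E°(Cr³⁺/Cr²⁺) − E°(Na⁺/Na).
So E°(Cr³⁺/Cr²⁺) = E°cell + E°(Na⁺/Na) = +2.303 + (-2.71) = -0.41 V.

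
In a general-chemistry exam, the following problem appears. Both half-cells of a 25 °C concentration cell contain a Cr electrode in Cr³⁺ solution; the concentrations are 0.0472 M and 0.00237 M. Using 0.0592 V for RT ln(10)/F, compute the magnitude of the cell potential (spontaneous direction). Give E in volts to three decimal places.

For a concentration cell E°cell = 0. The 0.0472 M side is the cathode (reduction is favoured where [Cr³⁺] is higher).
With n = 3, E = −(0.0592/3) log([Cr³⁺]ₐₙ/[Cr³⁺]꜀ₐₜ) = −(0.0592/3) log(0.00237/0.0472) = −(0.0592/3)(-1.299) = +0.026 V.

+0.026 V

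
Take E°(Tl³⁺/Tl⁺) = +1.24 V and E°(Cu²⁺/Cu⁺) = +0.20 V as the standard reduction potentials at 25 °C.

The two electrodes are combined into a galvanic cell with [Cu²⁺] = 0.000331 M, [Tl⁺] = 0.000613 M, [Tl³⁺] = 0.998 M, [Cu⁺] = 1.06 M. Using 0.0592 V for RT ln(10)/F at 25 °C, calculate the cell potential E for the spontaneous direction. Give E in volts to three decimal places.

Tl³⁺/Tl⁺ is the cathode (higher E°), Cu²⁺/Cu⁺ the anode: E°cell = +1.24 − (+0.20) = +1.04 V, n = 2.
Overall: Tl³⁺(aq) + 2 Cu⁺(aq) → Tl⁺(aq) + 2 Cu²⁺(aq)
Q = [Tl⁺]·[Cu²⁺]^2 / ([Tl³⁺]·[Cu⁺]^2); log Q = -10.223.
E = E° − (0.0592/n) log Q = +1.04 − (0.0592/2)(-10.223) = +1.343 V.

+1.343 V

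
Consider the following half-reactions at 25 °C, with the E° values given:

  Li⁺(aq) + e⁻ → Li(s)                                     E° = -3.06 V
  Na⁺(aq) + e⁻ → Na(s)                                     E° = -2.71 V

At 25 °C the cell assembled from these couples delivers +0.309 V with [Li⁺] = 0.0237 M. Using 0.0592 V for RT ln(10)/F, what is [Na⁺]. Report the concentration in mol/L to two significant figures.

Na⁺/Na is the cathode, Li⁺/Li the anode: E°cell = +0.35 V, n = 1.
Overall reaction: Na⁺(aq) + Li(s) → Na(s) + Li⁺(aq); Q = [Li⁺]^1/[Na⁺]^1.
From E = E° − (0.0592/n) log Q: log Q = (E° − E)·n/0.0592 = (+0.35 − (+0.309))·1/0.0592 = 0.6926.
So 1·log[Na⁺] = 1·log(0.0237) − log Q = -1.6253 − (0.6926) = -2.3179; [Na⁺] = 10^(-2.3179) ≈ 0.0048 M.

0.0048 M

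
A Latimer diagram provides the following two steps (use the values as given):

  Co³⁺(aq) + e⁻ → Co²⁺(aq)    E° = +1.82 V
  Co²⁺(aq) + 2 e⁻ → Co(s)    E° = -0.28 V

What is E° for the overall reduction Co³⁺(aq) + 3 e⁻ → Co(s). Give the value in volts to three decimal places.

+0.420 V

Adding the free-energy changes (−nFE°) of the two steps gives −n₃FE°₃ = −n₁FE°₁ − n₂FE°₂.
E°₃ = (1×+1.82 + 2×-0.28) / 3 = (+1.260) / 3 = +0.420 V.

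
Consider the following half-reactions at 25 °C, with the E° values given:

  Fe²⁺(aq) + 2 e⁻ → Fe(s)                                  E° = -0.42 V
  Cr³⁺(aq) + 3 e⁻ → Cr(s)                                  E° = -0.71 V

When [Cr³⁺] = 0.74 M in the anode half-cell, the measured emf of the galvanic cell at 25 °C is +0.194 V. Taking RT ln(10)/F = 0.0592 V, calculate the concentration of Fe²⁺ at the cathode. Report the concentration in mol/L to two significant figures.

Fe²⁺/Fe is the cathode, Cr³⁺/Cr the anode: E°cell = +0.29 V, n = 6.
Overall reaction: 3 Fe²⁺(aq) + 2 Cr(s) → 3 Fe(s) + 2 Cr³⁺(aq); Q = [Cr³⁺]^2/[Fe²⁺]^3.
From E = E° − (0.0592/n) log Q: log Q = (E° − E)·n/0.0592 = (+0.29 − (+0.194))·6/0.0592 = 9.7297.
So 3·log[Fe²⁺] = 2·log(0.74) − log Q = -0.2615 − (9.7297) = -9.9912; log[Fe²⁺] = -9.9912 / 3 = -3.3304; [Fe²⁺] = 10^(-3.3304) ≈ 0.00047 M.

0.00047 M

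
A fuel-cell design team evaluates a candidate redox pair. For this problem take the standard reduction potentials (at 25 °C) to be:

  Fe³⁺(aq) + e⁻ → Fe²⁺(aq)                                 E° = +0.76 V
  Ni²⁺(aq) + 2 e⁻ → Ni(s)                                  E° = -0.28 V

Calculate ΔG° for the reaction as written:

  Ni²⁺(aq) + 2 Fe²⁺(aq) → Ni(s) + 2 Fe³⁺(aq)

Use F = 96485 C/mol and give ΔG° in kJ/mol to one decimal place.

+200.7 kJ/mol

As written, Ni²⁺/Ni is reduced (cathode) and Fe³⁺/Fe²⁺ is oxidised (anode), so E°cell = (-0.28) − (+0.76) = -1.04 V.
Balancing electrons gives n = 2.
ΔG° = −nFE° = −(2)(96485)(-1.04) = 200,689 J = +200.7 kJ/mol.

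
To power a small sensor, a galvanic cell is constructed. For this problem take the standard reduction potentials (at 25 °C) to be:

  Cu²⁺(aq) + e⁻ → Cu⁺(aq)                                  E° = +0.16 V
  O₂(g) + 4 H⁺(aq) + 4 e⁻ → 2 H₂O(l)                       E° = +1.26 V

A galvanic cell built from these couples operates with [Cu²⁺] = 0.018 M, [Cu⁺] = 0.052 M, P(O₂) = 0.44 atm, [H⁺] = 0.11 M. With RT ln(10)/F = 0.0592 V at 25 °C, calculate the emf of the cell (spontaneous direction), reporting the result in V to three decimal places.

O₂/H₂O is the cathode (higher E°), Cu²⁺/Cu⁺ the anode: E°cell = +1.26 − (+0.16) = +1.10 V, n = 4.
Overall: O₂(g) + 4 H⁺(aq) + 4 Cu⁺(aq) → 2 H₂O(l) + 4 Cu²⁺(aq)
Q = [Cu²⁺]^4 / (P(O₂)·[H⁺]^4·[Cu⁺]^4); log Q = 2.348.
E = E° − (0.0592/n) log Q = +1.10 − (0.0592/4)(2.348) = +1.065 V.

+1.065 V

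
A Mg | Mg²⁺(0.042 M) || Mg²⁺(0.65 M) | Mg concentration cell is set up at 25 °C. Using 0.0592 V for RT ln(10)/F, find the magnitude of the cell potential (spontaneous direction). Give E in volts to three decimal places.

+0.035 V

For a concentration cell E°cell = 0. The 0.65 M side is the cathode (reduction is favoured where [Mg²⁺] is higher).
With n = 2, E = −(0.0592/2) log([Mg²⁺]ₐₙ/[Mg²⁺]꜀ₐₜ) = −(0.0592/2) log(0.042/0.65) = −(0.0592/2)(-1.190) = +0.035 V.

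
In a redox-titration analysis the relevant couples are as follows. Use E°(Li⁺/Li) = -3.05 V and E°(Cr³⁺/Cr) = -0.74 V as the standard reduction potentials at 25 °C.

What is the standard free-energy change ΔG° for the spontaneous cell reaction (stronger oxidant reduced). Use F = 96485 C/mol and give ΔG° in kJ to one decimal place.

Cr³⁺/Cr (E° = -0.74 V) is the cathode; Li⁺/Li (E° = -3.05 V) is the anode, so E°cell = +2.31 V.
Balancing electrons gives n = 3 (lcm of 3 and 1).
ΔG° = −nFE° = −(3)(96485)(+2.31) = -668,641 J = -668.6 kJ.

-668.6 kJ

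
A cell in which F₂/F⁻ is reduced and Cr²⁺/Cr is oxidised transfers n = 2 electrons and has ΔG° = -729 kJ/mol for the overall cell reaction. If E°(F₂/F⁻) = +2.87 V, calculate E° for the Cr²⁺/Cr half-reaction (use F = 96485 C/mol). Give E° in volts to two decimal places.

E°cell = −ΔG°/(nF) = −(-729×10³)/((2)(96485)) = +3.778 V.
Since F₂/F⁻ is the cathode and Cr²⁺/Cr the anode, E°cell = E°(F₂/F⁻) − E°(Cr²⁺/Cr).
So E°(Cr²⁺/Cr) = E°(F₂/F⁻) − E°cell = (+2.87) − (+3.778) = -0.91 V.

-0.91 V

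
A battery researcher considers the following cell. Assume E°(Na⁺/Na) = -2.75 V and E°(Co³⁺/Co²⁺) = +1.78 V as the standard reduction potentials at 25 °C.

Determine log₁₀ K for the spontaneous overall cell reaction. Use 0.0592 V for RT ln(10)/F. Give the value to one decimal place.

Cathode: Co³⁺/Co²⁺; anode: Na⁺/Na. E°cell = +4.53 V, n = 1.
log K = nE°cell / 0.0592 = (1)(+4.53) / 0.0592 = 76.5.

76.5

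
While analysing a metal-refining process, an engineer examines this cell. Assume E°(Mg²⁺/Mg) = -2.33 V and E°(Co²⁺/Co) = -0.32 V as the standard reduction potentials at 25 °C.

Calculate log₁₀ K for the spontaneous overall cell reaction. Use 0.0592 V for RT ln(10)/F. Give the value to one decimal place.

67.9

Cathode: Co²⁺/Co; anode: Mg²⁺/Mg. E°cell = +2.01 V, n = 2.
log K = nE°cell / 0.0592 = (2)(+2.01) / 0.0592 = 67.9.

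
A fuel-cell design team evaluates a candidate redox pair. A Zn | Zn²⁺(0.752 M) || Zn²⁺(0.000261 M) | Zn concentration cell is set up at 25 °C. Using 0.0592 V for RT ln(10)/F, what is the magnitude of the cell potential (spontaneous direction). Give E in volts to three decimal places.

For a concentration cell E°cell = 0. The 0.752 M side is the cathode (reduction is favoured where [Zn²⁺] is higher).
With n = 2, E = −(0.0592/2) log([Zn²⁺]ₐₙ/[Zn²⁺]꜀ₐₜ) = −(0.0592/2) log(0.000261/0.752) = −(0.0592/2)(-3.460) = +0.102 V.

+0.102 V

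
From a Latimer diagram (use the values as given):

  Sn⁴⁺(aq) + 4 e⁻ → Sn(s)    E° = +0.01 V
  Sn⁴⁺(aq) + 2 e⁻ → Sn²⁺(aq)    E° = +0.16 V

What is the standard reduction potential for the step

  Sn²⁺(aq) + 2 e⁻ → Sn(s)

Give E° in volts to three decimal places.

Sequential free energies add, so n₃E°₃ = n₁E°₁ + n₂E°₂.
With n₃ = 4, and the known step contributing 2×(+0.16) V, the unknown satisfies 2·E° = 4×(+0.01) − 2×(+0.16) = -0.280.
E° = -0.280 / 2 = -0.140 V.

-0.140 V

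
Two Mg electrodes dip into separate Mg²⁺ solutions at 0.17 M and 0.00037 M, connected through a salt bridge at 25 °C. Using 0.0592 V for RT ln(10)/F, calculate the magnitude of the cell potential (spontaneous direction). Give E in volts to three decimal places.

For a concentration cell E°cell = 0. The 0.17 M side is the cathode (reduction is favoured where [Mg²⁺] is higher).
With n = 2, E = −(0.0592/2) log([Mg²⁺]ₐₙ/[Mg²⁺]꜀ₐₜ) = −(0.0592/2) log(0.00037/0.17) = −(0.0592/2)(-2.662) = +0.079 V.

+0.079 V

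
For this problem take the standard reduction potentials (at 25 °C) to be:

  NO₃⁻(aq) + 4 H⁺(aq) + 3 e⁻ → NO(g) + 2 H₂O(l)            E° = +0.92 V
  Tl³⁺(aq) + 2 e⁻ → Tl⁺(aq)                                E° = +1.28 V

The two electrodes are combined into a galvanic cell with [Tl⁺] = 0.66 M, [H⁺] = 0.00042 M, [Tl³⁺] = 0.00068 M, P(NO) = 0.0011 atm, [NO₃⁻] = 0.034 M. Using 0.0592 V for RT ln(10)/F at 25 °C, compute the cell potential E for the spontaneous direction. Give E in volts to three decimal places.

+0.509 V

Tl³⁺/Tl⁺ is the cathode (higher E°), NO₃⁻/NO the anode: E°cell = +1.28 − (+0.92) = +0.36 V, n = 6.
Overall: 3 Tl³⁺(aq) + 2 NO(g) + 4 H₂O(l) → 3 Tl⁺(aq) + 2 NO₃⁻(aq) + 8 H⁺(aq)
Q = [Tl⁺]^3·[NO₃⁻]^2·[H⁺]^8 / ([Tl³⁺]^3·P(NO)^2); log Q = -15.073.
E = E° − (0.0592/n) log Q = +0.36 − (0.0592/6)(-15.073) = +0.509 V.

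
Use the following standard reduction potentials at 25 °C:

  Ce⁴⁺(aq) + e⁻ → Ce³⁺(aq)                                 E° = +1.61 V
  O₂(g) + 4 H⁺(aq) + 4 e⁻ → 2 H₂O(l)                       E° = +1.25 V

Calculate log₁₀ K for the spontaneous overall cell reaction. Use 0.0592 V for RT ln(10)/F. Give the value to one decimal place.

24.3

Cathode: Ce⁴⁺/Ce³⁺; anode: O₂/H₂O. E°cell = +0.36 V, n = 4.
log K = nE°cell / 0.0592 = (4)(+0.36) / 0.0592 = 24.3.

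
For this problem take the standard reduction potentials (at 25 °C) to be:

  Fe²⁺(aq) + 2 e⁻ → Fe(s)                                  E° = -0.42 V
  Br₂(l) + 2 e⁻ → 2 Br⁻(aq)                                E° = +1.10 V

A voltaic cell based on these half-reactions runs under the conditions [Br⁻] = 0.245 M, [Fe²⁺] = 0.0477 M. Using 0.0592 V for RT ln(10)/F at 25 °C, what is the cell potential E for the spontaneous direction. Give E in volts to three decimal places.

Br₂/Br⁻ is the cathode (higher E°), Fe²⁺/Fe the anode: E°cell = +1.10 − (-0.42) = +1.52 V, n = 2.
Overall: Br₂(l) + Fe(s) → 2 Br⁻(aq) + Fe²⁺(aq)
Q = [Br⁻]^2·[Fe²⁺]; log Q = -2.543.
E = E° − (0.0592/n) log Q = +1.52 − (0.0592/2)(-2.543) = +1.595 V.

+1.595 V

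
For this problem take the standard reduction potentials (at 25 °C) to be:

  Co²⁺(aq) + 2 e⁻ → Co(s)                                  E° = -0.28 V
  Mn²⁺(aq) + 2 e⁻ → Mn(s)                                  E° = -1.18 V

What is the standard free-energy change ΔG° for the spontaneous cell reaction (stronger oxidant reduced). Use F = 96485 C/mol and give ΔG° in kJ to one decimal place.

-173.7 kJ

Co²⁺/Co (E° = -0.28 V) is the cathode; Mn²⁺/Mn (E° = -1.18 V) is the anode, so E°cell = +0.90 V.
Balancing electrons gives n = 2 (lcm of 2 and 2).
ΔG° = −nFE° = −(2)(96485)(+0.90) = -173,673 J = -173.7 kJ.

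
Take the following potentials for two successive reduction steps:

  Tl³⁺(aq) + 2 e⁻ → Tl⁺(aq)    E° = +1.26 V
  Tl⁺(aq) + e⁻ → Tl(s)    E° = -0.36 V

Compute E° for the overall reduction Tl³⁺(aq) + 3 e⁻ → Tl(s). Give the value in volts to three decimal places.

+0.720 V

Standard free energies of sequential steps add: ΔG°₃ = ΔG°₁ + ΔG°₂, so n₃E°₃ = n₁E°₁ + n₂E°₂.
E°₃ = (2×+1.26 + 1×-0.36) / 3 = (+2.160) / 3 = +0.720 V.
E° values themselves are not directly additive — weighting by electron count is essential.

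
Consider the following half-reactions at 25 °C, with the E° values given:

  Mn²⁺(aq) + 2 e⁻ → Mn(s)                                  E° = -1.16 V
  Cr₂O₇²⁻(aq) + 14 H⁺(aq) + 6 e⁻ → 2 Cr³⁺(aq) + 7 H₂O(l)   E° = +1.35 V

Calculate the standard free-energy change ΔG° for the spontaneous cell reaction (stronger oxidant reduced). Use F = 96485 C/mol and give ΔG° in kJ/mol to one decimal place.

Cr₂O₇²⁻/Cr³⁺ (E° = +1.35 V) is the cathode; Mn²⁺/Mn (E° = -1.16 V) is the anode, so E°cell = +2.51 V.
Balancing electrons gives n = 6 (lcm of 6 and 2).
ΔG° = −nFE° = −(6)(96485)(+2.51) = -1,453,064 J = -1453.1 kJ/mol.

-1453.1 kJ/mol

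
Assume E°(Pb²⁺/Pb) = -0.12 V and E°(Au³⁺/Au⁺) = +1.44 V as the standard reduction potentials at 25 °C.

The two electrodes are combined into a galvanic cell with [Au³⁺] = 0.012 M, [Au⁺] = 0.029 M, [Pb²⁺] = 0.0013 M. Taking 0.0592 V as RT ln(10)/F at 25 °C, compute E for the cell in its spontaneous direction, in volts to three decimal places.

Au³⁺/Au⁺ is the cathode (higher E°), Pb²⁺/Pb the anode: E°cell = +1.44 − (-0.12) = +1.56 V, n = 2.
Overall: Au³⁺(aq) + Pb(s) → Au⁺(aq) + Pb²⁺(aq)
Q = [Au⁺]·[Pb²⁺] / ([Au³⁺]); log Q = -2.503.
E = E° − (0.0592/n) log Q = +1.56 − (0.0592/2)(-2.503) = +1.634 V.

+1.634 V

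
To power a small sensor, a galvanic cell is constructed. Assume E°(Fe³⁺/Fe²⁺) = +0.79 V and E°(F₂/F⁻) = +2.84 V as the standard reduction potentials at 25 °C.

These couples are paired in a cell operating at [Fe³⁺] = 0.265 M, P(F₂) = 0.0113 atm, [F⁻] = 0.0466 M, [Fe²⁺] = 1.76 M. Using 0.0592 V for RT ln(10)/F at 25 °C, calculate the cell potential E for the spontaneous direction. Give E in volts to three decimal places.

+2.120 V

F₂/F⁻ is the cathode (higher E°), Fe³⁺/Fe²⁺ the anode: E°cell = +2.84 − (+0.79) = +2.05 V, n = 2.
Overall: F₂(g) + 2 Fe²⁺(aq) → 2 F⁻(aq) + 2 Fe³⁺(aq)
Q = [F⁻]^2·[Fe³⁺]^2 / (P(F₂)·[Fe²⁺]^2); log Q = -2.361.
E = E° − (0.0592/n) log Q = +2.05 − (0.0592/2)(-2.361) = +2.120 V.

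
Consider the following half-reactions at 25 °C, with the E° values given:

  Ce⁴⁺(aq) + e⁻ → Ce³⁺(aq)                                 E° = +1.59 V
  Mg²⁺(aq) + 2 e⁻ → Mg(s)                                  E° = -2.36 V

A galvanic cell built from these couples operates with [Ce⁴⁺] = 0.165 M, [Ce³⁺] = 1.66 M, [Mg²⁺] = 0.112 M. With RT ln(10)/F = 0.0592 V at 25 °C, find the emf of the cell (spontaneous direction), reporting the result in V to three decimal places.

+3.919 V

Ce⁴⁺/Ce³⁺ is the cathode (higher E°), Mg²⁺/Mg the anode: E°cell = +1.59 − (-2.36) = +3.95 V, n = 2.
Overall: 2 Ce⁴⁺(aq) + Mg(s) → 2 Ce³⁺(aq) + Mg²⁺(aq)
Q = [Ce³⁺]^2·[Mg²⁺] / ([Ce⁴⁺]^2); log Q = 1.054.
E = E° − (0.0592/n) log Q = +3.95 − (0.0592/2)(1.054) = +3.919 V.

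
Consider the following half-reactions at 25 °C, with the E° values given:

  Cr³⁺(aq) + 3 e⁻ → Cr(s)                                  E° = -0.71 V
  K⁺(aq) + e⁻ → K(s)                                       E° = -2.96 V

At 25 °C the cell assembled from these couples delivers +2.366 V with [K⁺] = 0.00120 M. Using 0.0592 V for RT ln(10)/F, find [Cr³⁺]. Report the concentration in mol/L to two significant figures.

0.0013 M

Cr³⁺/Cr is the cathode, K⁺/K the anode: E°cell = +2.25 V, n = 3.
Overall reaction: Cr³⁺(aq) + 3 K(s) → Cr(s) + 3 K⁺(aq); Q = [K⁺]^3/[Cr³⁺]^1.
From E = E° − (0.0592/n) log Q: log Q = (E° − E)·n/0.0592 = (+2.25 − (+2.366))·3/0.0592 = -5.8784.
So 1·log[Cr³⁺] = 3·log(0.0012) − log Q = -8.7625 − (-5.8784) = -2.8841; [Cr³⁺] = 10^(-2.8841) ≈ 0.0013 M.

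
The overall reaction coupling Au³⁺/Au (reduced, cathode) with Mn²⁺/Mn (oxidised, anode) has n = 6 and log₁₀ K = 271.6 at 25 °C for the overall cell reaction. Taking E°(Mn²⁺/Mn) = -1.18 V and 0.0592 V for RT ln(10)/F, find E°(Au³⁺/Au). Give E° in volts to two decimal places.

E°cell = (0.0592/n)·log K = (0.0592/6)(271.6) = +2.680 V.
Since Au³⁺/Au is the cathode and Mn²⁺/Mn the anode, E°cell = E°(Au³⁺/Au) − E°(Mn²⁺/Mn).
So E°(Au³⁺/Au) = E°cell + E°(Mn²⁺/Mn) = +2.680 + (-1.18) = +1.50 V.

+1.50 V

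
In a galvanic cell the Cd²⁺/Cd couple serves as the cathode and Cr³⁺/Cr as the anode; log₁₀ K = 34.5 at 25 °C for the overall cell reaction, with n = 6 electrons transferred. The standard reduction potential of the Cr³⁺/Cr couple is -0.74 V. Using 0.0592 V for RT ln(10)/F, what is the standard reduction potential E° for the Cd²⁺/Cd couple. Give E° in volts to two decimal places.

E°cell = (0.0592/n)·log K = (0.0592/6)(34.5) = +0.340 V.
Since Cd²⁺/Cd is the cathode and Cr³⁺/Cr the anode, E°cell = E°(Cd²⁺/Cd) − E°(Cr³⁺/Cr).
So E°(Cd²⁺/Cd) = E°cell + E°(Cr³⁺/Cr) = +0.340 + (-0.74) = -0.40 V.

-0.40 V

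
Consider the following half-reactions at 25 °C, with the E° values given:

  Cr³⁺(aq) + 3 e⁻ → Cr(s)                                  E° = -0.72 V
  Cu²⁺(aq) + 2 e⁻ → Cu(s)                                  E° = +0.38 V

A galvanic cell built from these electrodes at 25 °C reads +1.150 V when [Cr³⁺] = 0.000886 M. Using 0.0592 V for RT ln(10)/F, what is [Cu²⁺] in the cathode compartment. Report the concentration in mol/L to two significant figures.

Cu²⁺/Cu is the cathode, Cr³⁺/Cr the anode: E°cell = +1.10 V, n = 6.
Overall reaction: 3 Cu²⁺(aq) + 2 Cr(s) → 3 Cu(s) + 2 Cr³⁺(aq); Q = [Cr³⁺]^2/[Cu²⁺]^3.
From E = E° − (0.0592/n) log Q: log Q = (E° − E)·n/0.0592 = (+1.10 − (+1.150))·6/0.0592 = -5.0676.
So 3·log[Cu²⁺] = 2·log(0.000886) − log Q = -6.1051 − (-5.0676) = -1.0375; log[Cu²⁺] = -1.0375 / 3 = -0.3458; [Cu²⁺] = 10^(-0.3458) ≈ 0.45 M.

0.45 M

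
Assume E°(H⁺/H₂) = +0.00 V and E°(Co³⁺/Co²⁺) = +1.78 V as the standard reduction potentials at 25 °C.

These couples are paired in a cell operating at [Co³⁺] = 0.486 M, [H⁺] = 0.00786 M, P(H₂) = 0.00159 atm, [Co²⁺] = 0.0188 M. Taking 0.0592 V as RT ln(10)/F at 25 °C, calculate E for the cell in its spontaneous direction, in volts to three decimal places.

Co³⁺/Co²⁺ is the cathode (higher E°), H⁺/H₂ the anode: E°cell = +1.78 − (+0.00) = +1.78 V, n = 2.
Overall: 2 Co³⁺(aq) + H₂(g) → 2 Co²⁺(aq) + 2 H⁺(aq)
Q = [Co²⁺]^2·[H⁺]^2 / ([Co³⁺]^2·P(H₂)); log Q = -4.236.
E = E° − (0.0592/n) log Q = +1.78 − (0.0592/2)(-4.236) = +1.905 V.

+1.905 V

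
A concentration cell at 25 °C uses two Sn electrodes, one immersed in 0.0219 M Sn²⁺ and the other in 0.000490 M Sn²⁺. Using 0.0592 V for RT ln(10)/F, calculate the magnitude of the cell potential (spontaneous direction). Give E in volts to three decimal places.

For a concentration cell E°cell = 0. The 0.0219 M side is the cathode (reduction is favoured where [Sn²⁺] is higher).
With n = 2, E = −(0.0592/2) log([Sn²⁺]ₐₙ/[Sn²⁺]꜀ₐₜ) = −(0.0592/2) log(0.00049/0.0219) = −(0.0592/2)(-1.650) = +0.049 V.

+0.049 V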